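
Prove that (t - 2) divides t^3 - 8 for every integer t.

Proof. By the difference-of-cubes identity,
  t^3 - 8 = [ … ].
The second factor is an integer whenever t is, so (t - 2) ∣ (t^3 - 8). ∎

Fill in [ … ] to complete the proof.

Polynomial division of t^3 - 8 by t - 2 leaves remainder 0 and quotient t^2 + 2t + 4.
Hence t^3 - 8 = (t - 2)(t^2 + 2t + 4).

(t - 2)(t^2 + 2t + 4)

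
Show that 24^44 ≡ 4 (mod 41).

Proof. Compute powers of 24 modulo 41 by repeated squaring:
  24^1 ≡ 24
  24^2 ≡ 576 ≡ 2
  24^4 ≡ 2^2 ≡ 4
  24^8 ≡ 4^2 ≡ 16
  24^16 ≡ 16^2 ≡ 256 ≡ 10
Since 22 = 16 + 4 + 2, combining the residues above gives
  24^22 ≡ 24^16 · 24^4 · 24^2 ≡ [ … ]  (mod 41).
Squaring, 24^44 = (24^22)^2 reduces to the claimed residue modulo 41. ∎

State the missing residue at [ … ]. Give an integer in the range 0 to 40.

Multiply the listed residues: 10 · 4 · 2 = 40 → 80.
Reducing modulo 41: 80 = 1·41 + 39, so 24^22 ≡ 39.

39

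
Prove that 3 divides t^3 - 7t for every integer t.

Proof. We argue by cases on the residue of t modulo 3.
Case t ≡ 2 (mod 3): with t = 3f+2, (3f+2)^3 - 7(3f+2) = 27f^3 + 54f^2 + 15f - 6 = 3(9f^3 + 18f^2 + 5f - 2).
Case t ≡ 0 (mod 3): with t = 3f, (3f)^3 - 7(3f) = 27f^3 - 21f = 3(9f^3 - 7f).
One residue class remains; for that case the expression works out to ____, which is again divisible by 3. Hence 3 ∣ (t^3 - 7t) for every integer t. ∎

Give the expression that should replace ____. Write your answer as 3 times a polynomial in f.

3(9f^3 + 9f^2 - 4f - 2)

Only t ≡ 1 (mod 3) is unaccounted for. Put t = 3f+1:
(3f+1)^3 - 7(3f+1) expands to 27f^3 + 27f^2 - 12f - 6,
and factoring out 3 leaves 3(9f^3 + 9f^2 - 4f - 2).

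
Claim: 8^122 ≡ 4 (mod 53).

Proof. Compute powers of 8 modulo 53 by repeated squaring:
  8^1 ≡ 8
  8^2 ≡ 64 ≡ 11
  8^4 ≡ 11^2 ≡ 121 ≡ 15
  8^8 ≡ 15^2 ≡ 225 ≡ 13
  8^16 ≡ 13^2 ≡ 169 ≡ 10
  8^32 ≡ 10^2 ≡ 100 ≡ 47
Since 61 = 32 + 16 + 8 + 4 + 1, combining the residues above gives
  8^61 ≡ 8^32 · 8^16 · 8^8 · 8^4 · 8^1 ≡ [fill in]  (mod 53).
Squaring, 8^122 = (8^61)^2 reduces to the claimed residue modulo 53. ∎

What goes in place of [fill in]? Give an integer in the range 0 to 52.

8^32 · 8^16 · 8^8 · 8^4 · 8^1 ≡ 47 · 10 · 13 · 15 · 8 = 733200.
733200 mod 53 = 51, so 8^61 ≡ 51 (mod 53).

51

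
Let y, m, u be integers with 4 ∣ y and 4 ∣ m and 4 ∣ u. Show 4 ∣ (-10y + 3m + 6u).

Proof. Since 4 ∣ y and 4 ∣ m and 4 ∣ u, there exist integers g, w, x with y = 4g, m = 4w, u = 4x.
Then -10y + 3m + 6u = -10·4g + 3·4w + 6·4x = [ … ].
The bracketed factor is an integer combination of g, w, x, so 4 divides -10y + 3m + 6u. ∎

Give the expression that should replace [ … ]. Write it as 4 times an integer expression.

Pull the common 4 out of every term: -10·4g + 3·4w + 6·4x = 4(-10g + 3w + 6x).
-10g + 3w + 6x is an integer, which exhibits the divisibility.

4(-10g + 3w + 6x)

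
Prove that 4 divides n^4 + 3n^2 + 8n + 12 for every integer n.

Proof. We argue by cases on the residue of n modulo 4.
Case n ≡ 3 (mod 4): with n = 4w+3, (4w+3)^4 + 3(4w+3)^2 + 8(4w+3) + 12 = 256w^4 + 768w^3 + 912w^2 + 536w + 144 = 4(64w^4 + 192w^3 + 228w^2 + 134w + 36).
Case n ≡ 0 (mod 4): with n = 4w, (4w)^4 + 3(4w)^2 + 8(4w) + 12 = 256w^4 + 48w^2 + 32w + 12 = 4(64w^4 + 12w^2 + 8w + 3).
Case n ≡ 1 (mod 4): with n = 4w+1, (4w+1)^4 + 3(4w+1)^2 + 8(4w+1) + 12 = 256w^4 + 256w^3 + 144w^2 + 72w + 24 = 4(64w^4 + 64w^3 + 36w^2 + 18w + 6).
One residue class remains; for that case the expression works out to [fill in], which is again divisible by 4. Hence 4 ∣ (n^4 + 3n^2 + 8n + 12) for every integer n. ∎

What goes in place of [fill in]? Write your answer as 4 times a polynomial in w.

4(64w^4 + 128w^3 + 108w^2 + 52w + 14)

Only n ≡ 2 (mod 4) is unaccounted for. Put n = 4w+2:
(4w+2)^4 + 3(4w+2)^2 + 8(4w+2) + 12 expands to 256w^4 + 512w^3 + 432w^2 + 208w + 56,
and factoring out 4 leaves 4(64w^4 + 128w^3 + 108w^2 + 52w + 14).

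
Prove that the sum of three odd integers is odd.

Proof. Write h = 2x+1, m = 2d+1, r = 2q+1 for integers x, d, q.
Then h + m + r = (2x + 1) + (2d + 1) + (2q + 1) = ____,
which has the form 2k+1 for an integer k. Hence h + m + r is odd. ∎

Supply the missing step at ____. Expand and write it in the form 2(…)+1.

2(d + q + x + 1) + 1

Expanding: (2x + 1) + (2d + 1) + (2q + 1) = 2d + 2q + 2x + 3.
Every term except the constant is even, so this is 2(d + q + x + 1) + 1,
and d + q + x + 1 ∈ ℤ gives the required form.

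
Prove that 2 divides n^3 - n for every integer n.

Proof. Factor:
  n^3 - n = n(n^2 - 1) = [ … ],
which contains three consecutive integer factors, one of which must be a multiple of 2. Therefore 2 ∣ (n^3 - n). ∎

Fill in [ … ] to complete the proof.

(n - 1)n(n + 1)

n(n^2 - 1) = n(n - 1)(n + 1) = (n - 1)n(n + 1).
These three factors are consecutive integers, so their product is divisible by 2.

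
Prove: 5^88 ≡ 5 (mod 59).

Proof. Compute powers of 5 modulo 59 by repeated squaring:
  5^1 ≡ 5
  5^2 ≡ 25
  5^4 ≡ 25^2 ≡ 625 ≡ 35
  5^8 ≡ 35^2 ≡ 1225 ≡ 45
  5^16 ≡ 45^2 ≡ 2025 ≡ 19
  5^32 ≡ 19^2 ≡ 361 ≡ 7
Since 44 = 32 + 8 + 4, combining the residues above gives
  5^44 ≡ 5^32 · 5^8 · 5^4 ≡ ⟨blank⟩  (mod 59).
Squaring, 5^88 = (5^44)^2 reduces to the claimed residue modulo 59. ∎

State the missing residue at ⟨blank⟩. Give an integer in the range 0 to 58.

Multiply the listed residues: 7 · 45 · 35 = 315 → 11025.
Reducing modulo 59: 11025 = 186·59 + 51, so 5^44 ≡ 51.

51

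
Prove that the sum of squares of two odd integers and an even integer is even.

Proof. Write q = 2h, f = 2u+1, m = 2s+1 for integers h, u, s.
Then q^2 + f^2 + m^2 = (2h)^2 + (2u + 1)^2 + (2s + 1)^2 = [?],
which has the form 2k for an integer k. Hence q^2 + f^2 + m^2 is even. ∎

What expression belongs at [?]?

2(2h^2 + 2s^2 + 2s + 2u^2 + 2u + 1)

(2h)^2 + (2u + 1)^2 + (2s + 1)^2 = 4h^2 + 4s^2 + 4s + 4u^2 + 4u + 2
= 2(2h^2 + 2s^2 + 2s + 2u^2 + 2u + 1).
Since 2h^2 + 2s^2 + 2s + 2u^2 + 2u + 1 is an integer, the sum of squares is of the form 2k for an integer k.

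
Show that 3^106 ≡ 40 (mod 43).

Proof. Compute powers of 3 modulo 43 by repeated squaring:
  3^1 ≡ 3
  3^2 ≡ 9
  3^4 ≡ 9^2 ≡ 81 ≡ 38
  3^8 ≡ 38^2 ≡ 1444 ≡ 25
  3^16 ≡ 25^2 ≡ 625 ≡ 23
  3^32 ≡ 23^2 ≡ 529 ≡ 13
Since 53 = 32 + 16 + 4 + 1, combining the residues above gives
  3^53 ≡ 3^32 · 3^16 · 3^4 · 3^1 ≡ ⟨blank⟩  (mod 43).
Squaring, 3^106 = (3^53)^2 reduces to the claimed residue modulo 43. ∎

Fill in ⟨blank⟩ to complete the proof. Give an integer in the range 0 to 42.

Multiply the listed residues: 13 · 23 · 38 · 3 = 299 → 11362 → 34086.
Reducing modulo 43: 34086 = 792·43 + 30, so 3^53 ≡ 30.

30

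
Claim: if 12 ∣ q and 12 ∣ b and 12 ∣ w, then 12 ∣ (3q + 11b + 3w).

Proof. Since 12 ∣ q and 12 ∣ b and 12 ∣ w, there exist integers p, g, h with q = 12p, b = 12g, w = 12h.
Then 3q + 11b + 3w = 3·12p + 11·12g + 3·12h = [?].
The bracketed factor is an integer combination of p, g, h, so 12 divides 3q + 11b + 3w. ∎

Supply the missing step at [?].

Each term has a factor of 12: 3·12p + 11·12g + 3·12h = 12·(11g + 3h + 3p).
Since 11g + 3h + 3p is an integer, 12 ∣ (3q + 11b + 3w).

12(11g + 3h + 3p)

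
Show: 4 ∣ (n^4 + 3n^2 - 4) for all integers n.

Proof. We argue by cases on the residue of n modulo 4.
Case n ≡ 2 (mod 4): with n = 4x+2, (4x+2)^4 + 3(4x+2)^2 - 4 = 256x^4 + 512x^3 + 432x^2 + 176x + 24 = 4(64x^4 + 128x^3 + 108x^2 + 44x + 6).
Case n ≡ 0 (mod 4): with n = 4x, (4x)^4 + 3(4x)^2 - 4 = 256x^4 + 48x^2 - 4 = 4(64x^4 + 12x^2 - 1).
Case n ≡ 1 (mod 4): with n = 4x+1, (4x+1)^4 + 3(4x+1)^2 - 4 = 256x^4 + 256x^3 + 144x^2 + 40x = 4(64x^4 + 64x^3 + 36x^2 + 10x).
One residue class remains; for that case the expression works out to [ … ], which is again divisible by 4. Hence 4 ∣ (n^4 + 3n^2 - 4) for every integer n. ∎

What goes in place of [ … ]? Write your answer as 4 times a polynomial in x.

The residues treated are {2, 0, 1}, so the missing case is n ≡ 3 (mod 4); write n = 4x+3.
Then (4x+3)^4 + 3(4x+3)^2 - 4 = 256x^4 + 768x^3 + 912x^2 + 504x + 104 = 4(64x^4 + 192x^3 + 228x^2 + 126x + 26).

4(64x^4 + 192x^3 + 228x^2 + 126x + 26)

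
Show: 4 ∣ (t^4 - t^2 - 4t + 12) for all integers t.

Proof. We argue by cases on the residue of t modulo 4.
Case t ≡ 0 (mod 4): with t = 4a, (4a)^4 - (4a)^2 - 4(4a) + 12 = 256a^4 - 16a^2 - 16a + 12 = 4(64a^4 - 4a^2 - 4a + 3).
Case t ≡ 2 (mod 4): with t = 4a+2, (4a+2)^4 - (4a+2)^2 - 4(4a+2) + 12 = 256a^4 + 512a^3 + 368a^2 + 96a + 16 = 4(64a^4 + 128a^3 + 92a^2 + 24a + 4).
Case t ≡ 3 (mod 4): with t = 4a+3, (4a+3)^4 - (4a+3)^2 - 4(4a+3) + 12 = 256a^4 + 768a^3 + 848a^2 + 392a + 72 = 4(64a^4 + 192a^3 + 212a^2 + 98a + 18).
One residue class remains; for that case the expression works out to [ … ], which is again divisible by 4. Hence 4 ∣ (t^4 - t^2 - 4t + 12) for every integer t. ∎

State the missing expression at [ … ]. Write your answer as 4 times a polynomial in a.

Only t ≡ 1 (mod 4) is unaccounted for. Put t = 4a+1:
(4a+1)^4 - (4a+1)^2 - 4(4a+1) + 12 expands to 256a^4 + 256a^3 + 80a^2 - 8a + 8,
and factoring out 4 leaves 4(64a^4 + 64a^3 + 20a^2 - 2a + 2).

4(64a^4 + 64a^3 + 20a^2 - 2a + 2)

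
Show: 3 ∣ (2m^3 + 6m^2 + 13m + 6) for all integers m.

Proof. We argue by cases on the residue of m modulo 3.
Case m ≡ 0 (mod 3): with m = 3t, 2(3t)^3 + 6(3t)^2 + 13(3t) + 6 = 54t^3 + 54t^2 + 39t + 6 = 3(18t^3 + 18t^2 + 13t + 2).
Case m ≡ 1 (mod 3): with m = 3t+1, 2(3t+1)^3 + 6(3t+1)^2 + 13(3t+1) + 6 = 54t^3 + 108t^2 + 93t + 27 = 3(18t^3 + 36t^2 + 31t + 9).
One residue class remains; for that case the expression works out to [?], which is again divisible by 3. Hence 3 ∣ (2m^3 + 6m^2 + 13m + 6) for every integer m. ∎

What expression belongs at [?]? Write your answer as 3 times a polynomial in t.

3(18t^3 + 54t^2 + 61t + 24)

Only m ≡ 2 (mod 3) is unaccounted for. Put m = 3t+2:
2(3t+2)^3 + 6(3t+2)^2 + 13(3t+2) + 6 expands to 54t^3 + 162t^2 + 183t + 72,
and factoring out 3 leaves 3(18t^3 + 54t^2 + 61t + 24).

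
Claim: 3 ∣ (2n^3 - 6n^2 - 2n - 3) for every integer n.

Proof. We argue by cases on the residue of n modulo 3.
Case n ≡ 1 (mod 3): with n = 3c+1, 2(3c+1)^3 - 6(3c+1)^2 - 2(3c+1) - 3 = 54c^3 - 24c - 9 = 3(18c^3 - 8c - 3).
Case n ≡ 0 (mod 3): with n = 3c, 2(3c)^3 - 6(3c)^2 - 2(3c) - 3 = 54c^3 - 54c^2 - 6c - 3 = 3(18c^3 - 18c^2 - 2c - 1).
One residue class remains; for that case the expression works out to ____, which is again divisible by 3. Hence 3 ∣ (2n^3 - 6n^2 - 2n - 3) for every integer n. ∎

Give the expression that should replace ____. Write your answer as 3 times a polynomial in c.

The residues treated are {1, 0}, so the missing case is n ≡ 2 (mod 3); write n = 3c+2.
Then 2(3c+2)^3 - 6(3c+2)^2 - 2(3c+2) - 3 = 54c^3 + 54c^2 - 6c - 15 = 3(18c^3 + 18c^2 - 2c - 5).

3(18c^3 + 18c^2 - 2c - 5)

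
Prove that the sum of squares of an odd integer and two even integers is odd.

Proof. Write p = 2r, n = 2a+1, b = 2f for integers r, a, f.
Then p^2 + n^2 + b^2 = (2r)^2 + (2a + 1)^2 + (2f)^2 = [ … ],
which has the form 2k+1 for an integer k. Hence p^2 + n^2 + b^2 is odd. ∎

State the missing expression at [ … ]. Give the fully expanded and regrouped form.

2(2a^2 + 2a + 2f^2 + 2r^2) + 1

(2r)^2 + (2a + 1)^2 + (2f)^2 = 4a^2 + 4a + 4f^2 + 4r^2 + 1
= 2(2a^2 + 2a + 2f^2 + 2r^2) + 1.
Since 2a^2 + 2a + 2f^2 + 2r^2 is an integer, the sum of squares is of the form 2k+1 for an integer k.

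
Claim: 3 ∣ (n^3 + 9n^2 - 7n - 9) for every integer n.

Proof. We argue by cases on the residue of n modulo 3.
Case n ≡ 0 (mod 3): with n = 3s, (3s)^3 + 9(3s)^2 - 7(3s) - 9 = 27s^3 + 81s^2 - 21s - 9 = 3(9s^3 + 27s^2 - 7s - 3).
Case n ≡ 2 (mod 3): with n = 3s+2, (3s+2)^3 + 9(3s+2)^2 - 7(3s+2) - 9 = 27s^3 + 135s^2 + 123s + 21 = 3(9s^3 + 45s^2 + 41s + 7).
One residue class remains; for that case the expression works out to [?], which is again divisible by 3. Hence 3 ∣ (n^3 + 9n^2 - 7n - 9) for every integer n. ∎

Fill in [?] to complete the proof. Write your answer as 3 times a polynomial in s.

3(9s^3 + 36s^2 + 14s - 2)

Only n ≡ 1 (mod 3) is unaccounted for. Put n = 3s+1:
(3s+1)^3 + 9(3s+1)^2 - 7(3s+1) - 9 expands to 27s^3 + 108s^2 + 42s - 6,
and factoring out 3 leaves 3(9s^3 + 36s^2 + 14s - 2).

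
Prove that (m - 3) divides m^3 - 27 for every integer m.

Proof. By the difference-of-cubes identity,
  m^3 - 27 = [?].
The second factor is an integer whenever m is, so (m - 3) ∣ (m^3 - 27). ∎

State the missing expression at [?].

(m - 3)(m^2 + 3m + 9)

a^3 - b^3 = (a - b)(a^2 + ab + b^2). With a = m, b = 3:
m^3 - 27 = (m - 3)(m^2 + 3m + 9).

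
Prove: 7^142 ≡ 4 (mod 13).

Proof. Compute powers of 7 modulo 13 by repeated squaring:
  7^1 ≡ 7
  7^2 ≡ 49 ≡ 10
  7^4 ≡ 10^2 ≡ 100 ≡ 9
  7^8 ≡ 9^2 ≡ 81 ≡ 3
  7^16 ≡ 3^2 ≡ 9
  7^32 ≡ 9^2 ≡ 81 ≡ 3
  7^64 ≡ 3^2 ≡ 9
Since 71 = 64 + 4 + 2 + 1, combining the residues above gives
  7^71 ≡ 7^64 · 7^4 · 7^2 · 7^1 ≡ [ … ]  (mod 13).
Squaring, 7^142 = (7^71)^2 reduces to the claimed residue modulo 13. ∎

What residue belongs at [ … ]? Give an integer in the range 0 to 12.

7^64 · 7^4 · 7^2 · 7^1 ≡ 9 · 9 · 10 · 7 = 5670.
5670 mod 13 = 2, so 7^71 ≡ 2 (mod 13).

2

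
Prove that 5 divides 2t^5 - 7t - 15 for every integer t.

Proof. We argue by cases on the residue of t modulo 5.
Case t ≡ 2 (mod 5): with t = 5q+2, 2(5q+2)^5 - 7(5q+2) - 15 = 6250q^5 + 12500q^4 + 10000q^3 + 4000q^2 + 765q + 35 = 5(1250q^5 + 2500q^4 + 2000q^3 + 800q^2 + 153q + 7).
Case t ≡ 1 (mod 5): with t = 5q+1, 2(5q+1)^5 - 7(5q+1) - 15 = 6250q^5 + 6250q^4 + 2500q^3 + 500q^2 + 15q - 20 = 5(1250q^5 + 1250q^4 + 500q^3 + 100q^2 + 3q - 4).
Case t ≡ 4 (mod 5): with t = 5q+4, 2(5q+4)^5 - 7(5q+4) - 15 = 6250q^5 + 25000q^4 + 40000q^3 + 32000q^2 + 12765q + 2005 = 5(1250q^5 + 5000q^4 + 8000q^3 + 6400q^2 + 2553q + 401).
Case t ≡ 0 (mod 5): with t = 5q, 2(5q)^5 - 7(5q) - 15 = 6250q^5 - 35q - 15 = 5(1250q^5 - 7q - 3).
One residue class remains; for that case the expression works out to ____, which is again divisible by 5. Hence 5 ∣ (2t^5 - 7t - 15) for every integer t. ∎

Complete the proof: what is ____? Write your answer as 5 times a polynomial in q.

The residues treated are {2, 1, 4, 0}, so the missing case is t ≡ 3 (mod 5); write t = 5q+3.
Then 2(5q+3)^5 - 7(5q+3) - 15 = 6250q^5 + 18750q^4 + 22500q^3 + 13500q^2 + 4015q + 450 = 5(1250q^5 + 3750q^4 + 4500q^3 + 2700q^2 + 803q + 90).

5(1250q^5 + 3750q^4 + 4500q^3 + 2700q^2 + 803q + 90)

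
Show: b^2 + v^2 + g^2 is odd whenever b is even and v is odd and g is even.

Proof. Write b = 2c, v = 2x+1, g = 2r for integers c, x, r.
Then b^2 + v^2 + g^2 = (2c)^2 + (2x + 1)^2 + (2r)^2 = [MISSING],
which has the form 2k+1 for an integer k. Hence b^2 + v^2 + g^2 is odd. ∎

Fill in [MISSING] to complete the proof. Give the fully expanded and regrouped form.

2(2c^2 + 2r^2 + 2x^2 + 2x) + 1

(2c)^2 + (2x + 1)^2 + (2r)^2 = 4c^2 + 4r^2 + 4x^2 + 4x + 1
= 2(2c^2 + 2r^2 + 2x^2 + 2x) + 1.
Since 2c^2 + 2r^2 + 2x^2 + 2x is an integer, the sum of squares is of the form 2k+1 for an integer k.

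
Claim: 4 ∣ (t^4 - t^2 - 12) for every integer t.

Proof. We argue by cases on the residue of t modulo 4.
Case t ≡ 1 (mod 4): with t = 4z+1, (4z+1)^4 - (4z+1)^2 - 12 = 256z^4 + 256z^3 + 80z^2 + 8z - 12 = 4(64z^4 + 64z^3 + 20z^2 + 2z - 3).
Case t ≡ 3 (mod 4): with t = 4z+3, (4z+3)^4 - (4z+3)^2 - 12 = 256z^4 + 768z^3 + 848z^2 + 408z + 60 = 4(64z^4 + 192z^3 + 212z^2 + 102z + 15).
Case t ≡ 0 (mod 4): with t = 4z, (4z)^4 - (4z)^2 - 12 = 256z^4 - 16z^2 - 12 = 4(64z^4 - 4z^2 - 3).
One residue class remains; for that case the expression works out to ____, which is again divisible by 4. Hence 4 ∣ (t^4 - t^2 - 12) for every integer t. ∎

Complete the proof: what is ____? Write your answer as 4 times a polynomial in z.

Only t ≡ 2 (mod 4) is unaccounted for. Put t = 4z+2:
(4z+2)^4 - (4z+2)^2 - 12 expands to 256z^4 + 512z^3 + 368z^2 + 112z,
and factoring out 4 leaves 4(64z^4 + 128z^3 + 92z^2 + 28z).

4(64z^4 + 128z^3 + 92z^2 + 28z)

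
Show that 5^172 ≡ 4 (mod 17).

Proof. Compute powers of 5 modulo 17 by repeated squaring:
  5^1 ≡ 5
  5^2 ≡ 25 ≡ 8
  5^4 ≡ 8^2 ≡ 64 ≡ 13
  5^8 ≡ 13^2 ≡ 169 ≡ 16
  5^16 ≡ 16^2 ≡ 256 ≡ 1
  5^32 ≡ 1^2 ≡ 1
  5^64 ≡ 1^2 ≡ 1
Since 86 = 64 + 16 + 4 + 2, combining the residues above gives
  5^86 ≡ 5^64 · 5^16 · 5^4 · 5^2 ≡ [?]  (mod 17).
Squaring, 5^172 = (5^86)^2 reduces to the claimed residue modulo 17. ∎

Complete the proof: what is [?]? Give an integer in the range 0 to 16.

2

Multiply the listed residues: 1 · 1 · 13 · 8 = 1 → 13 → 104.
Reducing modulo 17: 104 = 6·17 + 2, so 5^86 ≡ 2.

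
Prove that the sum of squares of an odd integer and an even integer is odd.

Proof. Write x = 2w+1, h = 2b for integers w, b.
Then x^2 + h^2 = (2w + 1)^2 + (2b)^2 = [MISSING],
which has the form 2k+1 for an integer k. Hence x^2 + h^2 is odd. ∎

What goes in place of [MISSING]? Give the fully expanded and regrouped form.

(2w + 1)^2 + (2b)^2 = 4b^2 + 4w^2 + 4w + 1
= 2(2b^2 + 2w^2 + 2w) + 1.
Since 2b^2 + 2w^2 + 2w is an integer, the sum of squares is of the form 2k+1 for an integer k.

2(2b^2 + 2w^2 + 2w) + 1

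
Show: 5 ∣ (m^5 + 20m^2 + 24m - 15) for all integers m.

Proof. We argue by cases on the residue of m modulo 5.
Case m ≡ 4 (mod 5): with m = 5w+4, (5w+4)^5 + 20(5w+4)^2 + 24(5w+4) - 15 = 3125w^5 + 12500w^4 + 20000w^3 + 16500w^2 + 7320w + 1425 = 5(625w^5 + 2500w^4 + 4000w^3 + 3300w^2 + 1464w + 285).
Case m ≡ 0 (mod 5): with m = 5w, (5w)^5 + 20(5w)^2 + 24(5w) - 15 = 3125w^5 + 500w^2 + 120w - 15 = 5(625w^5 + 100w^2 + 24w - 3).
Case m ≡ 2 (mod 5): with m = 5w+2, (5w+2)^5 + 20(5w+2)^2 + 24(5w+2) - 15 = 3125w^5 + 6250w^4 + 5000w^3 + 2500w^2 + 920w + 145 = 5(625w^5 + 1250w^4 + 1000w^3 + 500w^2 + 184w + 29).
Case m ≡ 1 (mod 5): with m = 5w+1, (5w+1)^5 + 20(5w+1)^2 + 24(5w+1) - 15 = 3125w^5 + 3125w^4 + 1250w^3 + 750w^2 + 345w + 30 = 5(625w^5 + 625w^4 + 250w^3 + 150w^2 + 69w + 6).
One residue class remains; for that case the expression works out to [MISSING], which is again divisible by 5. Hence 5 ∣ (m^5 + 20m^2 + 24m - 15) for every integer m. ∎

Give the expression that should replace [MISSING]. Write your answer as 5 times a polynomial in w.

5(625w^5 + 1875w^4 + 2250w^3 + 1450w^2 + 549w + 96)

The residues treated are {4, 0, 2, 1}, so the missing case is m ≡ 3 (mod 5); write m = 5w+3.
Then (5w+3)^5 + 20(5w+3)^2 + 24(5w+3) - 15 = 3125w^5 + 9375w^4 + 11250w^3 + 7250w^2 + 2745w + 480 = 5(625w^5 + 1875w^4 + 2250w^3 + 1450w^2 + 549w + 96).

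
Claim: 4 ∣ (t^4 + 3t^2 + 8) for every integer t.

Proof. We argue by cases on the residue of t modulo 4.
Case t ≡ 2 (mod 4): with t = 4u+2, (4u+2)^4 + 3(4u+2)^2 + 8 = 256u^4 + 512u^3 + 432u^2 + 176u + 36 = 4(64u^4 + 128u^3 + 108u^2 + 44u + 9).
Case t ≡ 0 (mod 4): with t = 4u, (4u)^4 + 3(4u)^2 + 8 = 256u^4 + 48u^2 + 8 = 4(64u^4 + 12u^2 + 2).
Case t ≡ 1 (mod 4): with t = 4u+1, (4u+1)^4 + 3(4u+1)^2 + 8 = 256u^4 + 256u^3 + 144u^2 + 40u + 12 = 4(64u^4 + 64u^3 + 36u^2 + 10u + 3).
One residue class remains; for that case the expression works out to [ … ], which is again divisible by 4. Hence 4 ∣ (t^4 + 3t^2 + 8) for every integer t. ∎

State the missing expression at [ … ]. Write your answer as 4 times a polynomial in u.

Only t ≡ 3 (mod 4) is unaccounted for. Put t = 4u+3:
(4u+3)^4 + 3(4u+3)^2 + 8 expands to 256u^4 + 768u^3 + 912u^2 + 504u + 116,
and factoring out 4 leaves 4(64u^4 + 192u^3 + 228u^2 + 126u + 29).

4(64u^4 + 192u^3 + 228u^2 + 126u + 29)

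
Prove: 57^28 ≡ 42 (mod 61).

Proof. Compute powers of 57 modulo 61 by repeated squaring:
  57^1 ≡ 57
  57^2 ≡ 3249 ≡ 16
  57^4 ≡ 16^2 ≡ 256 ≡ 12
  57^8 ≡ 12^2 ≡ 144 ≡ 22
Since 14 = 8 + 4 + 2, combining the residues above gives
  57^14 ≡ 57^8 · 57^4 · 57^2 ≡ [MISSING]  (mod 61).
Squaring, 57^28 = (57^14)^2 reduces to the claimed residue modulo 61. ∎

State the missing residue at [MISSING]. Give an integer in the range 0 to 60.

15

57^8 · 57^4 · 57^2 ≡ 22 · 12 · 16 = 4224.
4224 mod 61 = 15, so 57^14 ≡ 15 (mod 61).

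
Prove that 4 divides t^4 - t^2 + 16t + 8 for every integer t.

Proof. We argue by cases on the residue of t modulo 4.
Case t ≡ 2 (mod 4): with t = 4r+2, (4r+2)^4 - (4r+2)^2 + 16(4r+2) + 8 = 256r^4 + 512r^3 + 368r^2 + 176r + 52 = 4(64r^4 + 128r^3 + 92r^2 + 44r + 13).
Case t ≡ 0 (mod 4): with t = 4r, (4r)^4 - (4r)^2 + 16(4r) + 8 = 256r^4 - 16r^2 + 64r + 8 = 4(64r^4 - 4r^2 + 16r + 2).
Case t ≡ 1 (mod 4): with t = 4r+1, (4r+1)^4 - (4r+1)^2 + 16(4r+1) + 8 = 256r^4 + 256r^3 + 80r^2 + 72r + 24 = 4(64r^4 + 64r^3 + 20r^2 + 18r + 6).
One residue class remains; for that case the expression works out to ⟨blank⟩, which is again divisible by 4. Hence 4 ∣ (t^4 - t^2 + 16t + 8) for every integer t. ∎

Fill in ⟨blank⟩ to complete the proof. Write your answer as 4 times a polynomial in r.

4(64r^4 + 192r^3 + 212r^2 + 118r + 32)

Only t ≡ 3 (mod 4) is unaccounted for. Put t = 4r+3:
(4r+3)^4 - (4r+3)^2 + 16(4r+3) + 8 expands to 256r^4 + 768r^3 + 848r^2 + 472r + 128,
and factoring out 4 leaves 4(64r^4 + 192r^3 + 212r^2 + 118r + 32).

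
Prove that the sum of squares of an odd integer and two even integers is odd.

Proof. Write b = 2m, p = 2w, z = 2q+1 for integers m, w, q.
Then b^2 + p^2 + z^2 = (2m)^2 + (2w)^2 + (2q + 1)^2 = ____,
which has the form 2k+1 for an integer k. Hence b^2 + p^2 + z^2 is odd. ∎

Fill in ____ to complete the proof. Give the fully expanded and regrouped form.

(2m)^2 + (2w)^2 + (2q + 1)^2 = 4m^2 + 4q^2 + 4q + 4w^2 + 1
= 2(2m^2 + 2q^2 + 2q + 2w^2) + 1.
Since 2m^2 + 2q^2 + 2q + 2w^2 is an integer, the sum of squares is of the form 2k+1 for an integer k.

2(2m^2 + 2q^2 + 2q + 2w^2) + 1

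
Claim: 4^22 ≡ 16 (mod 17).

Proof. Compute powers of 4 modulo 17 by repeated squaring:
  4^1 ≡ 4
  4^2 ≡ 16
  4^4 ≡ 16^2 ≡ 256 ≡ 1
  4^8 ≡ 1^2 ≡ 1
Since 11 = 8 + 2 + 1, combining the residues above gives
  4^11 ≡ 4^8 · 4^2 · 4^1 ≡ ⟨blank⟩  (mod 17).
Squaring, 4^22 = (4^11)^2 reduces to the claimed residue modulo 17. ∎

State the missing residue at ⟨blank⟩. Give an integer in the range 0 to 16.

13

4^8 · 4^2 · 4^1 ≡ 1 · 16 · 4 = 64.
64 mod 17 = 13, so 4^11 ≡ 13 (mod 17).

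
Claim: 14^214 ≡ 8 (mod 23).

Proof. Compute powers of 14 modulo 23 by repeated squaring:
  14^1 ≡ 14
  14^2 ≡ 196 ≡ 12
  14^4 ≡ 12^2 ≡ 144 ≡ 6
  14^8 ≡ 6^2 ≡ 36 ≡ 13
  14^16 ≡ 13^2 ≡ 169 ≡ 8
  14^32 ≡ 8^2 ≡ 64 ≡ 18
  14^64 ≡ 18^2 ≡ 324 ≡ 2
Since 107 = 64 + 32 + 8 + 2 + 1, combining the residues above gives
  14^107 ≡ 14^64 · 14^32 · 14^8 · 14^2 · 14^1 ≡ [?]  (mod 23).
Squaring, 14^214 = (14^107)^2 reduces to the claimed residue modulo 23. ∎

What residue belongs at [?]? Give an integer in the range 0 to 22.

Multiply the listed residues: 2 · 18 · 13 · 12 · 14 = 36 → 468 → 5616 → 78624.
Reducing modulo 23: 78624 = 3418·23 + 10, so 14^107 ≡ 10.

10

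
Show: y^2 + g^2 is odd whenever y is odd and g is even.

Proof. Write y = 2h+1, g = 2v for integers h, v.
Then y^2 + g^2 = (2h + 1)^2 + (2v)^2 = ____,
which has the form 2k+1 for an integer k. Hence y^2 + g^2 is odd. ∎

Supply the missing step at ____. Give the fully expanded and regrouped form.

2(2h^2 + 2h + 2v^2) + 1

(2h + 1)^2 + (2v)^2 = 4h^2 + 4h + 4v^2 + 1
= 2(2h^2 + 2h + 2v^2) + 1.
Since 2h^2 + 2h + 2v^2 is an integer, the sum of squares is of the form 2k+1 for an integer k.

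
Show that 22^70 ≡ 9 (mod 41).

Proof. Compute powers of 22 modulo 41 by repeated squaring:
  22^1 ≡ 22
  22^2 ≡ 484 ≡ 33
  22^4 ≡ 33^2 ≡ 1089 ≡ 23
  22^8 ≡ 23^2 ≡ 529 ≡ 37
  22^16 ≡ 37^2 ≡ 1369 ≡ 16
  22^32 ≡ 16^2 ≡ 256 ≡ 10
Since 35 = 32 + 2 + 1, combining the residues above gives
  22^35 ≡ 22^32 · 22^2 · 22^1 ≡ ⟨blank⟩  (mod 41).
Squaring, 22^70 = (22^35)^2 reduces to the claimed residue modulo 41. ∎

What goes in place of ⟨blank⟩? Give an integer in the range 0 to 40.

3

22^32 · 22^2 · 22^1 ≡ 10 · 33 · 22 = 7260.
7260 mod 41 = 3, so 22^35 ≡ 3 (mod 41).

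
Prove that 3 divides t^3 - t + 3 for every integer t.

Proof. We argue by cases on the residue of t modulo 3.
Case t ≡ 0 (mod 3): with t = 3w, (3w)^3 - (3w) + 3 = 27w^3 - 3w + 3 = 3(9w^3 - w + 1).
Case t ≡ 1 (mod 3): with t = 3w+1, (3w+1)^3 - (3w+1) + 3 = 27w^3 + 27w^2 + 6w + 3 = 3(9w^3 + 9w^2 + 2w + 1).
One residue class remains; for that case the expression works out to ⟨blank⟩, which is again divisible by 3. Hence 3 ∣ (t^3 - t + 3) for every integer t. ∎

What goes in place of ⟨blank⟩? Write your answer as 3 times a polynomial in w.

3(9w^3 + 18w^2 + 11w + 3)

The residues treated are {0, 1}, so the missing case is t ≡ 2 (mod 3); write t = 3w+2.
Then (3w+2)^3 - (3w+2) + 3 = 27w^3 + 54w^2 + 33w + 9 = 3(9w^3 + 18w^2 + 11w + 3).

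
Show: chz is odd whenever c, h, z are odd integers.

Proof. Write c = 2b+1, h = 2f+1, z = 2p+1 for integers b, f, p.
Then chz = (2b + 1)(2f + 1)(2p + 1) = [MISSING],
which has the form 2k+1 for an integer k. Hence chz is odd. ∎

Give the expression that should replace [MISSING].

2(4bfp + 2bf + 2bp + b + 2fp + f + p) + 1

Expanding: (2b + 1)(2f + 1)(2p + 1) = 8bfp + 4bf + 4bp + 2b + 4fp + 2f + 2p + 1.
Every term except the constant is even, so this is 2(4bfp + 2bf + 2bp + b + 2fp + f + p) + 1,
and 4bfp + 2bf + 2bp + b + 2fp + f + p ∈ ℤ gives the required form.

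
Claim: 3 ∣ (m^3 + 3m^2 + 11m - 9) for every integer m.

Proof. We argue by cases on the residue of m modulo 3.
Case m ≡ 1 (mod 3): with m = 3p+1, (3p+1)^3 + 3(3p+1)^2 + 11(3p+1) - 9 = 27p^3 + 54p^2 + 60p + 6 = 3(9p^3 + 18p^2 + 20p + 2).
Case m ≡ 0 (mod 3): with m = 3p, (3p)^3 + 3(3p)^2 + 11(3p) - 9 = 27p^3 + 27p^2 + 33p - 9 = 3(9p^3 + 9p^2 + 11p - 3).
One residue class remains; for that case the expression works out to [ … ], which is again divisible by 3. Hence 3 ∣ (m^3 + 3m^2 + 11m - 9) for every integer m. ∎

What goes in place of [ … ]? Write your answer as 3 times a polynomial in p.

The residues treated are {1, 0}, so the missing case is m ≡ 2 (mod 3); write m = 3p+2.
Then (3p+2)^3 + 3(3p+2)^2 + 11(3p+2) - 9 = 27p^3 + 81p^2 + 105p + 33 = 3(9p^3 + 27p^2 + 35p + 11).

3(9p^3 + 27p^2 + 35p + 11)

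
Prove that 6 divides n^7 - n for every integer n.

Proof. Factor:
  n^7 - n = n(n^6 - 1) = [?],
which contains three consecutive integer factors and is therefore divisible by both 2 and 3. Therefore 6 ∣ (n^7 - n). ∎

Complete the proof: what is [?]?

(n - 1)n(n + 1)(n^4 + n^2 + 1)

n^6 - 1 = (n^2 - 1)(n^4 + n^2 + 1), and n^2 - 1 = (n-1)(n+1).
So n(n^6 - 1) = (n - 1)n(n + 1)(n^4 + n^2 + 1).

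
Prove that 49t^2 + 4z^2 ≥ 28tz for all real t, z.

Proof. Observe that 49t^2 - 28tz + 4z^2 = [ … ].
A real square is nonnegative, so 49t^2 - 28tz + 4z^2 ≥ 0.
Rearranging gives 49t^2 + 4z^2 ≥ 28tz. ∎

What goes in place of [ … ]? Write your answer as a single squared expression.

(7t - 2z)^2

The leading and trailing coefficients are 7^2 and 2^2, and 28 = 2·7·2, so the trinomial is (7t - 2z)^2.
Hence 49t^2 - 28tz + 4z^2 ≥ 0.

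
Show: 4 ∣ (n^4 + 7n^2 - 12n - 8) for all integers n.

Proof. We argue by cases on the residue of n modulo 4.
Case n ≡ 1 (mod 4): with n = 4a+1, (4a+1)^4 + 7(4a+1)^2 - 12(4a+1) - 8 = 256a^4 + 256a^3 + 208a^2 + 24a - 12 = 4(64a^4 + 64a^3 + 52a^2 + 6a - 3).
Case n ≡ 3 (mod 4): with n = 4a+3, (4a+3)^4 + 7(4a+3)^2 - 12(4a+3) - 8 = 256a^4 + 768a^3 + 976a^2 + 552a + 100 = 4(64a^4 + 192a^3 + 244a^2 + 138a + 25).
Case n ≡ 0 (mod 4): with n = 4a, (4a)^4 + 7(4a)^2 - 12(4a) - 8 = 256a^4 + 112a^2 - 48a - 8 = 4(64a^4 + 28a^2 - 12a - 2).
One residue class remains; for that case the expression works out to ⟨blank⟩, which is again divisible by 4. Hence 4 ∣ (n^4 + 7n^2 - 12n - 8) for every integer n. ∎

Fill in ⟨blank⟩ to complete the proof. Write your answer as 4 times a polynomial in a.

4(64a^4 + 128a^3 + 124a^2 + 48a + 3)

Only n ≡ 2 (mod 4) is unaccounted for. Put n = 4a+2:
(4a+2)^4 + 7(4a+2)^2 - 12(4a+2) - 8 expands to 256a^4 + 512a^3 + 496a^2 + 192a + 12,
and factoring out 4 leaves 4(64a^4 + 128a^3 + 124a^2 + 48a + 3).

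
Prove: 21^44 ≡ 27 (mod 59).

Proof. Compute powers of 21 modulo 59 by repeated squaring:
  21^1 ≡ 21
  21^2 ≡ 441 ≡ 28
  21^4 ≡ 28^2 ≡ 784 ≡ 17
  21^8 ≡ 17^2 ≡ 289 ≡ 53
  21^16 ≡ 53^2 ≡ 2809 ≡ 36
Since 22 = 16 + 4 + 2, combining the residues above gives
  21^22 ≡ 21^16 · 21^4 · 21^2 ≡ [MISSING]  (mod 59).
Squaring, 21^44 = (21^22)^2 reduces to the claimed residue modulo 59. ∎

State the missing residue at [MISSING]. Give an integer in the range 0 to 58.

26

Multiply the listed residues: 36 · 17 · 28 = 612 → 17136.
Reducing modulo 59: 17136 = 290·59 + 26, so 21^22 ≡ 26.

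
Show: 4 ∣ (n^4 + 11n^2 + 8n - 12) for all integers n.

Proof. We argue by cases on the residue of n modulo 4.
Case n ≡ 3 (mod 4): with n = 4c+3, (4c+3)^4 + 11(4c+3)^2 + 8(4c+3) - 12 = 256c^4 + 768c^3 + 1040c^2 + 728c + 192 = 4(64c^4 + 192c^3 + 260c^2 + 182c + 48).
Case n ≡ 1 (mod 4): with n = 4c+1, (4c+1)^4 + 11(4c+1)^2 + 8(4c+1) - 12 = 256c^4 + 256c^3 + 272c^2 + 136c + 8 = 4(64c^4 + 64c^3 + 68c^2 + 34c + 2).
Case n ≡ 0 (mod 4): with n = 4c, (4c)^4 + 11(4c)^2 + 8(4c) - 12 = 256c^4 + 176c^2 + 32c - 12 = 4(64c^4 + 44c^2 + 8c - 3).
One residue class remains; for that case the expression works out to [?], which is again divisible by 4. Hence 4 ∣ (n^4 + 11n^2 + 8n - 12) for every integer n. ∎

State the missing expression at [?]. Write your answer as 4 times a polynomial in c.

The residues treated are {3, 1, 0}, so the missing case is n ≡ 2 (mod 4); write n = 4c+2.
Then (4c+2)^4 + 11(4c+2)^2 + 8(4c+2) - 12 = 256c^4 + 512c^3 + 560c^2 + 336c + 64 = 4(64c^4 + 128c^3 + 140c^2 + 84c + 16).

4(64c^4 + 128c^3 + 140c^2 + 84c + 16)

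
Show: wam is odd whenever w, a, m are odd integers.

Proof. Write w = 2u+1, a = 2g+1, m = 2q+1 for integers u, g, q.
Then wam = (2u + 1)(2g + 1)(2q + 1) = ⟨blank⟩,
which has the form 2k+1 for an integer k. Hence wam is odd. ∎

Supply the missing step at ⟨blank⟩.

2(4gqu + 2gq + 2gu + g + 2qu + q + u) + 1

Expanding: (2u + 1)(2g + 1)(2q + 1) = 8gqu + 4gq + 4gu + 2g + 4qu + 2q + 2u + 1.
Every term except the constant is even, so this is 2(4gqu + 2gq + 2gu + g + 2qu + q + u) + 1,
and 4gqu + 2gq + 2gu + g + 2qu + q + u ∈ ℤ gives the required form.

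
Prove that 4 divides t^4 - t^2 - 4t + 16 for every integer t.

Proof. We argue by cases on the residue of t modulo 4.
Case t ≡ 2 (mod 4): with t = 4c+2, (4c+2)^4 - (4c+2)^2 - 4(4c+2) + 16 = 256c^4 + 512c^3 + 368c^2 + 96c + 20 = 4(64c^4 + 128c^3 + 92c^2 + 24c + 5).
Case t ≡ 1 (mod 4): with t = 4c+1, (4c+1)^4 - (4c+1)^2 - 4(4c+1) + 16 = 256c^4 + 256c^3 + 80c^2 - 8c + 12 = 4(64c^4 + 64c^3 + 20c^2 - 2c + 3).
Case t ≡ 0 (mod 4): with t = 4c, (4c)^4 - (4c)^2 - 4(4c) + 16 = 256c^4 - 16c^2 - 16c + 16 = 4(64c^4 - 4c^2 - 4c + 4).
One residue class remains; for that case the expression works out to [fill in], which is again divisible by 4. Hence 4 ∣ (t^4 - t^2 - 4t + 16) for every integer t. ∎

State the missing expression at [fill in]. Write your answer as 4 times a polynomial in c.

4(64c^4 + 192c^3 + 212c^2 + 98c + 19)

The residues treated are {2, 1, 0}, so the missing case is t ≡ 3 (mod 4); write t = 4c+3.
Then (4c+3)^4 - (4c+3)^2 - 4(4c+3) + 16 = 256c^4 + 768c^3 + 848c^2 + 392c + 76 = 4(64c^4 + 192c^3 + 212c^2 + 98c + 19).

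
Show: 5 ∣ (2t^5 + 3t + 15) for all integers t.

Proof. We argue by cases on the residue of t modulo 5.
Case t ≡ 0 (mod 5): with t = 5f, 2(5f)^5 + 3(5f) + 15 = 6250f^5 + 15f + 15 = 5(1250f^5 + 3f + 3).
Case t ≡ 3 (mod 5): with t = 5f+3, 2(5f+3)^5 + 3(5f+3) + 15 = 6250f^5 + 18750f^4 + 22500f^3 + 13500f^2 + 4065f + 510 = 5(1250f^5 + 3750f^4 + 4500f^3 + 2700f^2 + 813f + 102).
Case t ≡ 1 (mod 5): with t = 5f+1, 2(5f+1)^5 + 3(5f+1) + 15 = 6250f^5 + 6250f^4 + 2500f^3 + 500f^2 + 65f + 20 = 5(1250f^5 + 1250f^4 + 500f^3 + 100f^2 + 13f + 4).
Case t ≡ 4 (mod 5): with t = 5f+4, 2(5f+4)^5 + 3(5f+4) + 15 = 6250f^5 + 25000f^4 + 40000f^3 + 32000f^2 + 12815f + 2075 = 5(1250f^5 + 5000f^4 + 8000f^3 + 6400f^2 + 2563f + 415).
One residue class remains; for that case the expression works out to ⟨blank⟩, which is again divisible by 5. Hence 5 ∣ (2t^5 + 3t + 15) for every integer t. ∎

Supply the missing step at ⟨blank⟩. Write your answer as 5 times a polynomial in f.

5(1250f^5 + 2500f^4 + 2000f^3 + 800f^2 + 163f + 17)

Only t ≡ 2 (mod 5) is unaccounted for. Put t = 5f+2:
2(5f+2)^5 + 3(5f+2) + 15 expands to 6250f^5 + 12500f^4 + 10000f^3 + 4000f^2 + 815f + 85,
and factoring out 5 leaves 5(1250f^5 + 2500f^4 + 2000f^3 + 800f^2 + 163f + 17).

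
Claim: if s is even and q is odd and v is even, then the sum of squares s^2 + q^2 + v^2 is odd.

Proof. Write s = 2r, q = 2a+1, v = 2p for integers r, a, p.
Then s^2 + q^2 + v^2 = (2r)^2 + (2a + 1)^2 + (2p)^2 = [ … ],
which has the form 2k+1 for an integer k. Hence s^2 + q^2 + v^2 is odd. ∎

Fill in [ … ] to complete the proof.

2(2a^2 + 2a + 2p^2 + 2r^2) + 1

Expanding: (2r)^2 + (2a + 1)^2 + (2p)^2 = 4a^2 + 4a + 4p^2 + 4r^2 + 1.
Every term except the constant is even, so this is 2(2a^2 + 2a + 2p^2 + 2r^2) + 1,
and 2a^2 + 2a + 2p^2 + 2r^2 ∈ ℤ gives the required form.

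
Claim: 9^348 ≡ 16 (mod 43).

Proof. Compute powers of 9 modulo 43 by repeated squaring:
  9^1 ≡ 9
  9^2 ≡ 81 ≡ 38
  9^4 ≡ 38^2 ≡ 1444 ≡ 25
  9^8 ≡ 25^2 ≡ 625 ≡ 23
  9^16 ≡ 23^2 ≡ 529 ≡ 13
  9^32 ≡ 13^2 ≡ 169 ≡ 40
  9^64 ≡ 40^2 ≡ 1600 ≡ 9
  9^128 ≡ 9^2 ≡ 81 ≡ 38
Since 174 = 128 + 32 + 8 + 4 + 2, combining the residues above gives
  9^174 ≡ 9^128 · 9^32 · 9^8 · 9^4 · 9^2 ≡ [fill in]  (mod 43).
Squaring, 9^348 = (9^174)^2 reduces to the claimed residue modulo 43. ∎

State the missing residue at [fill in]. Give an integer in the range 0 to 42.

9^128 · 9^32 · 9^8 · 9^4 · 9^2 ≡ 38 · 40 · 23 · 25 · 38 = 33212000.
33212000 mod 43 = 4, so 9^174 ≡ 4 (mod 43).

4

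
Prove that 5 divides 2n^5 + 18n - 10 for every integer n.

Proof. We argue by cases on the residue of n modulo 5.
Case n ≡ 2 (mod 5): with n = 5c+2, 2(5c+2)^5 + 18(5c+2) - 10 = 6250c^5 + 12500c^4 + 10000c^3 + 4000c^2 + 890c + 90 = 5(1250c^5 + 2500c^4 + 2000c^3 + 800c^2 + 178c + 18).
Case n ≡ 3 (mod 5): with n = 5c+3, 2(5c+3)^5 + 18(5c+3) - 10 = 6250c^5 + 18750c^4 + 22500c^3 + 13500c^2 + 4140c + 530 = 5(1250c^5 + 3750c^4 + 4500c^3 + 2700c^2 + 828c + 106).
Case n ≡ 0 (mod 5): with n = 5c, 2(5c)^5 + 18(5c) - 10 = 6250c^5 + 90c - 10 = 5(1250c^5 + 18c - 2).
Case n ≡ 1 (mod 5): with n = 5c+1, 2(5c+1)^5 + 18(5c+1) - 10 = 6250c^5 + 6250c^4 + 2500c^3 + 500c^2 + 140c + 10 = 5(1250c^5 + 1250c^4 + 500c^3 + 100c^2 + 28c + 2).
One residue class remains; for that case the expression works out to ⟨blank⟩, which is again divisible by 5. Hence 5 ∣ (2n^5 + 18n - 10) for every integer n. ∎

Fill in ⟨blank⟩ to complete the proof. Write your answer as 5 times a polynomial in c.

Only n ≡ 4 (mod 5) is unaccounted for. Put n = 5c+4:
2(5c+4)^5 + 18(5c+4) - 10 expands to 6250c^5 + 25000c^4 + 40000c^3 + 32000c^2 + 12890c + 2110,
and factoring out 5 leaves 5(1250c^5 + 5000c^4 + 8000c^3 + 6400c^2 + 2578c + 422).

5(1250c^5 + 5000c^4 + 8000c^3 + 6400c^2 + 2578c + 422)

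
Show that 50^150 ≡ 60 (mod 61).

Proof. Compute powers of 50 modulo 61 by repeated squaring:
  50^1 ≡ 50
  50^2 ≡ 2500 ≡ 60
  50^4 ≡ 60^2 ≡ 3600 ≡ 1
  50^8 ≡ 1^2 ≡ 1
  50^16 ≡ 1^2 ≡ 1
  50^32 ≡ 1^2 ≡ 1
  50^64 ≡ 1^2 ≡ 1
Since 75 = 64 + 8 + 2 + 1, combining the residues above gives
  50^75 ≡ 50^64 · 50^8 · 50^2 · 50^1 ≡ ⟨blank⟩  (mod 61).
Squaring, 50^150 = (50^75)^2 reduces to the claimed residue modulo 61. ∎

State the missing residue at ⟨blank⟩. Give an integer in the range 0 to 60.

11

Multiply the listed residues: 1 · 1 · 60 · 50 = 1 → 60 → 3000.
Reducing modulo 61: 3000 = 49·61 + 11, so 50^75 ≡ 11.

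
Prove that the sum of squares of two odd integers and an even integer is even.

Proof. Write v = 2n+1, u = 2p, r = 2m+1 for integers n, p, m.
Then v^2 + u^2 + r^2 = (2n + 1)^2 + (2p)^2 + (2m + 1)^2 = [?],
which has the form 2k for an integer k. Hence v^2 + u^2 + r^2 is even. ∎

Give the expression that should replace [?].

(2n + 1)^2 + (2p)^2 + (2m + 1)^2 = 4m^2 + 4m + 4n^2 + 4n + 4p^2 + 2
= 2(2m^2 + 2m + 2n^2 + 2n + 2p^2 + 1).
Since 2m^2 + 2m + 2n^2 + 2n + 2p^2 + 1 is an integer, the sum of squares is of the form 2k for an integer k.

2(2m^2 + 2m + 2n^2 + 2n + 2p^2 + 1)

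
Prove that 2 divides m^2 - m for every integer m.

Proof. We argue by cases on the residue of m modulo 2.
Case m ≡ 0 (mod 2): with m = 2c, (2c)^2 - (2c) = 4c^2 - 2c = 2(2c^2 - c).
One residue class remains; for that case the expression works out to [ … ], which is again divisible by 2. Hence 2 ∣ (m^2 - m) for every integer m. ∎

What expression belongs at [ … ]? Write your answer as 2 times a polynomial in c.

2(2c^2 + c)

The residues treated are {0}, so the missing case is m ≡ 1 (mod 2); write m = 2c+1.
Then (2c+1)^2 - (2c+1) = 4c^2 + 2c = 2(2c^2 + c).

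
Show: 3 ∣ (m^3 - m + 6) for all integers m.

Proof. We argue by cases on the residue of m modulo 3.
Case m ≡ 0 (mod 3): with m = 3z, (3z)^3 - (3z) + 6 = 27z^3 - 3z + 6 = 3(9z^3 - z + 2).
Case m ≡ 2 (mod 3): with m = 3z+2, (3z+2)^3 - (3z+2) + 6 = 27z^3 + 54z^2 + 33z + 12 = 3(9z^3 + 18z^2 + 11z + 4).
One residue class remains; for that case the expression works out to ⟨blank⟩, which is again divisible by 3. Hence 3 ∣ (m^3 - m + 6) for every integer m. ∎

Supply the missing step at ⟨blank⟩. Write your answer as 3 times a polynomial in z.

3(9z^3 + 9z^2 + 2z + 2)

The residues treated are {0, 2}, so the missing case is m ≡ 1 (mod 3); write m = 3z+1.
Then (3z+1)^3 - (3z+1) + 6 = 27z^3 + 27z^2 + 6z + 6 = 3(9z^3 + 9z^2 + 2z + 2).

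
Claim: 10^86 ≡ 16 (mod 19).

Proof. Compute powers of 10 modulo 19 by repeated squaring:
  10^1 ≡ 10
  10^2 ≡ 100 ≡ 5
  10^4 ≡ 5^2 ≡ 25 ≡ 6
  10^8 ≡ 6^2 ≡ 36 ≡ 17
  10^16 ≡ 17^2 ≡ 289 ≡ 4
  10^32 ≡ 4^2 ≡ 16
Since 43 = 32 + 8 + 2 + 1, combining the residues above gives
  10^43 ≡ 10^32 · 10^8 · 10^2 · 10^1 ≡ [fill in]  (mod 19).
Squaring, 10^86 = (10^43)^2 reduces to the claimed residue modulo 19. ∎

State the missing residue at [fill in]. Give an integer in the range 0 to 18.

15

Multiply the listed residues: 16 · 17 · 5 · 10 = 272 → 1360 → 13600.
Reducing modulo 19: 13600 = 715·19 + 15, so 10^43 ≡ 15.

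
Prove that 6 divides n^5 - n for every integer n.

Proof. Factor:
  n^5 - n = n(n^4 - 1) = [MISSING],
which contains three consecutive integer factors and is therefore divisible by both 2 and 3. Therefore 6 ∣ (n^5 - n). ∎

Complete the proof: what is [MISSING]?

n^4 - 1 = (n^2 - 1)(n^2 + 1), and n^2 - 1 = (n-1)(n+1).
So n(n^4 - 1) = (n - 1)n(n + 1)(n^2 + 1).

(n - 1)n(n + 1)(n^2 + 1)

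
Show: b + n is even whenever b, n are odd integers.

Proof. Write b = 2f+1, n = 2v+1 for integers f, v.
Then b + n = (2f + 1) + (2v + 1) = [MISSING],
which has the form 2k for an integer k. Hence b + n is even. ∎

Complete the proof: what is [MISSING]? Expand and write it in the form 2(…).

2(f + v + 1)

(2f + 1) + (2v + 1) = 2f + 2v + 2
= 2(f + v + 1).
Since f + v + 1 is an integer, the sum is of the form 2k for an integer k.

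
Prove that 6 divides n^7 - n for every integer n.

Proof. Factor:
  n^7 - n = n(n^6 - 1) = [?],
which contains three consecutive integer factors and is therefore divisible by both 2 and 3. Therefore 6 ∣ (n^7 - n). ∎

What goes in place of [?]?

n^6 - 1 = (n^2 - 1)(n^4 + n^2 + 1), and n^2 - 1 = (n-1)(n+1).
So n(n^6 - 1) = (n - 1)n(n + 1)(n^4 + n^2 + 1).

(n - 1)n(n + 1)(n^4 + n^2 + 1)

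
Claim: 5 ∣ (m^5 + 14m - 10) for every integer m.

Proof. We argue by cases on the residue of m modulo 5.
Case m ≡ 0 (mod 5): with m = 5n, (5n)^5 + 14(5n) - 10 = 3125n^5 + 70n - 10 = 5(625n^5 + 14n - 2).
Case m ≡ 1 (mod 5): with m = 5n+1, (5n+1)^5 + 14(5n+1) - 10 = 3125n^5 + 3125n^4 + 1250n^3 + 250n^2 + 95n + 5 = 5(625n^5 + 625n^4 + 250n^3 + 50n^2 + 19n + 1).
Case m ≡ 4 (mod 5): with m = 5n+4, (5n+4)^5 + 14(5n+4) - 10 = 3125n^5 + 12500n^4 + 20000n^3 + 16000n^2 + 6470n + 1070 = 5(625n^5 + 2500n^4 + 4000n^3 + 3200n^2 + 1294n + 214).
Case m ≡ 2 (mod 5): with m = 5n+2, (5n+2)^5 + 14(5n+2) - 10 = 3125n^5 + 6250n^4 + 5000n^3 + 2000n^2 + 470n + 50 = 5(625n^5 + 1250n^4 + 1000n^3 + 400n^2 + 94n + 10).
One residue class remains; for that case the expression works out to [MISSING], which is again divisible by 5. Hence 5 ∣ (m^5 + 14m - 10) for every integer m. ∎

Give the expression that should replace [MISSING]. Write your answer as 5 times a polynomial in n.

The residues treated are {0, 1, 4, 2}, so the missing case is m ≡ 3 (mod 5); write m = 5n+3.
Then (5n+3)^5 + 14(5n+3) - 10 = 3125n^5 + 9375n^4 + 11250n^3 + 6750n^2 + 2095n + 275 = 5(625n^5 + 1875n^4 + 2250n^3 + 1350n^2 + 419n + 55).

5(625n^5 + 1875n^4 + 2250n^3 + 1350n^2 + 419n + 55)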